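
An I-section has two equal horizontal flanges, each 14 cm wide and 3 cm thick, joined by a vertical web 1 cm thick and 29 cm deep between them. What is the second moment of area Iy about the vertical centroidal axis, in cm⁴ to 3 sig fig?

Iy ≈ 1370 cm⁴

Break the section into simple shapes (no overlaps), measuring from the bottom-left corner of the bounding box.
Bottom flange: 14 × 3, A = 42 cm², x = 7 cm, Ī = 686 cm⁴.
Web: 1 × 29, A = 29 cm², x = 7 cm, Ī = 2.4167 cm⁴.
Top flange: 14 × 3, A = 42 cm², x = 7 cm, Ī = 686 cm⁴.
By symmetry the centroid is at mid-width, x̄ = 7 cm.
All pieces are centred on the vertical centroidal axis, so I = ΣĪ = 1374.4 cm⁴.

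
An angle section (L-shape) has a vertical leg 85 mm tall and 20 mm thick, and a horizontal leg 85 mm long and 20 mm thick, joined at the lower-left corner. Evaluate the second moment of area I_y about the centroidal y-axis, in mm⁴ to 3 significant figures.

I_y ≈ 1.84 × 10⁶ mm⁴

Break the section into simple shapes (no overlaps), measuring from the bottom-left corner of the bounding box.
Vertical leg: 20 × 85, A = 1 700 mm², x = 10 mm, Ī = 56 667 mm⁴.
Horizontal leg (remainder): 65 × 20, A = 1 300 mm², x = 52.5 mm, Ī = 457 708 mm⁴.
Centroid: x̄ = ΣA·x / ΣA = 28.417 mm.
Transfer each piece to the centroidal y-axis using Ī + A·d² with d = x − 28.417:
  vertical leg: d = -18.417 mm → contributes +633 262 mm⁴
  horizontal leg (remainder): d = 24.083 mm → contributes +1 211 717 mm⁴
Total I = 1 844 979 mm⁴.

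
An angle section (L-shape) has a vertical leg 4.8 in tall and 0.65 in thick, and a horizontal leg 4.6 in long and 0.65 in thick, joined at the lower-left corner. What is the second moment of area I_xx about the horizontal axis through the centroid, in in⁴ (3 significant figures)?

Treat the section as a set of non-overlapping primitives; coordinates are from the bounding-box lower-left.
Vertical leg: 0.65 × 4.8, A = 3.12 in², y = 2.4 in, Ī = 5.9904 in⁴.
Horizontal leg (remainder): 3.95 × 0.65, A = 2.5675 in², y = 0.325 in, Ī = 0.090397 in⁴.
Centroid: ȳ = ΣA·y / ΣA = 1.4633 in.
Transfer each piece to the horizontal axis through the centroid using Ī + A·d² with d = y − 1.4633:
  vertical leg: d = 0.93671 in → contributes +8.728 in⁴
  horizontal leg (remainder): d = -1.1383 in → contributes +3.4171 in⁴
Total I = 12.145 in⁴.

I_xx ≈ 12.1 in⁴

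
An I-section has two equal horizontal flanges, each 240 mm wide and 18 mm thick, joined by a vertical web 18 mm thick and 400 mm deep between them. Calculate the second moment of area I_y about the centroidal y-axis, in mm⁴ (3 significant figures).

I_y ≈ 4.17 × 10⁷ mm⁴

Split into non-overlapping primitives; take the origin at the lower-left of the bounding box.
Bottom flange: 240 × 18, A = 4 320 mm², x = 120 mm, Ī = 20 736 000 mm⁴.
Web: 18 × 400, A = 7 200 mm², x = 120 mm, Ī = 194 400 mm⁴.
Top flange: 240 × 18, A = 4 320 mm², x = 120 mm, Ī = 20 736 000 mm⁴.
By symmetry the centroid is at mid-width, x̄ = 120 mm.
All pieces are centred on the centroidal y-axis, so I = ΣĪ = 41 666 400 mm⁴.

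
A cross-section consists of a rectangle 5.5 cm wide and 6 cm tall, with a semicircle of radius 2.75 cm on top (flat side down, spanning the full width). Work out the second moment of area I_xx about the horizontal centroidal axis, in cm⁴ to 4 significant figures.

Break the section into simple shapes (no overlaps), measuring from the bottom-left corner of the bounding box.
Rectangular body: 5.5 × 6, A = 33 cm², y = 3 cm, Ī = 99 cm⁴.
Semicircular cap: semicircle r = 2.75, A = 11.8791 cm², y = 7.16714 cm, Ī = 6.27715 cm⁴.
Centroid: ȳ = ΣA·y / ΣA = 4.10301 cm.
Transfer each piece to the horizontal centroidal axis using Ī + A·d² with d = y − 4.10301:
  rectangular body: d = -1.10301 cm → contributes +139.149 cm⁴
  semicircular cap: d = 3.06413 cm → contributes +117.809 cm⁴
Total I = 256.958 cm⁴.

I_xx ≈ 257.0 cm⁴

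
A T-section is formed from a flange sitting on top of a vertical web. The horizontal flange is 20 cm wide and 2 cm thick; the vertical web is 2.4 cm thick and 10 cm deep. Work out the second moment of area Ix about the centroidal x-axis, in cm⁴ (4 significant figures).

Break the section into simple shapes (no overlaps), measuring from the bottom-left corner of the bounding box.
Flange: 20 × 2, A = 40 cm², y = 11 cm, Ī = 13.3333 cm⁴.
Web: 2.4 × 10, A = 24 cm², y = 5 cm, Ī = 200 cm⁴.
Centroid: ȳ = ΣA·y / ΣA = 8.75 cm.
Transfer each piece to the centroidal x-axis using Ī + A·d² with d = y − 8.75:
  flange: d = 2.25 cm → contributes +215.833 cm⁴
  web: d = -3.75 cm → contributes +537.5 cm⁴
Total I = 753.333 cm⁴.

Ix ≈ 753.3 cm⁴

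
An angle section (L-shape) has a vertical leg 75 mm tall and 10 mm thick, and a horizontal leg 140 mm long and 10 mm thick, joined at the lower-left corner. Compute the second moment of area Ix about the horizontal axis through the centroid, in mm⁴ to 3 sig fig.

Ix ≈ 8.65 × 10⁵ mm⁴

Break the section into simple shapes (no overlaps), measuring from the bottom-left corner of the bounding box.
Vertical leg: 10 × 75, A = 750 mm², y = 37.5 mm, Ī = 351 563 mm⁴.
Horizontal leg (remainder): 130 × 10, A = 1 300 mm², y = 5 mm, Ī = 10 833 mm⁴.
Centroid: ȳ = ΣA·y / ΣA = 16.89 mm.
Transfer each piece to the horizontal axis through the centroid using Ī + A·d² with d = y − 16.89:
  vertical leg: d = 20.61 mm → contributes +670 134 mm⁴
  horizontal leg (remainder): d = -11.89 mm → contributes +194 625 mm⁴
Total I = 864 759 mm⁴.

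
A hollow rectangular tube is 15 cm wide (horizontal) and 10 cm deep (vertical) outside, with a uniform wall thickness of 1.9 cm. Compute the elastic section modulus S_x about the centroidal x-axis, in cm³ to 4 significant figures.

Treat the section as a set of non-overlapping primitives; coordinates are from the bounding-box lower-left.
Outer rectangle: 15 × 10, A = 150 cm², y = 5 cm, Ī = 1 250 cm⁴.
Inner void (subtracted): 11.2 × 6.2, A = 69.44 cm², y = 5 cm, Ī = 222.439 cm⁴.
By symmetry the centroid is at mid-height, ȳ = 5 cm.
All pieces are centred on the centroidal x-axis, so I = ΣĪ (holes subtracted) = 1027.56 cm⁴.
Extreme fibre distance c = 5 cm; S = I/c = 205.512 cm³.

S_x ≈ 205.5 cm³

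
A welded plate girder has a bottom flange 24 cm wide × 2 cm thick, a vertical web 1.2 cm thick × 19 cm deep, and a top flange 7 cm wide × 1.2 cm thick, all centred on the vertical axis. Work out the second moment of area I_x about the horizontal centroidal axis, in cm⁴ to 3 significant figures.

Break the section into simple shapes (no overlaps), measuring from the bottom-left corner of the bounding box.
Bottom plate: 24 × 2, A = 48 cm², y = 1 cm, Ī = 16 cm⁴.
Web plate: 1.2 × 19, A = 22.8 cm², y = 11.5 cm, Ī = 685.9 cm⁴.
Top plate: 7 × 1.2, A = 8.4 cm², y = 21.6 cm, Ī = 1.008 cm⁴.
Centroid: ȳ = ΣA·y / ΣA = 6.2076 cm.
Transfer each piece to the horizontal centroidal axis using Ī + A·d² with d = y − 6.2076:
  bottom plate: d = -5.2076 cm → contributes +1317.7 cm⁴
  web plate: d = 5.2924 cm → contributes +1324.5 cm⁴
  top plate: d = 15.392 cm → contributes +1991.2 cm⁴
Total I = 4633.4 cm⁴.

I_x ≈ 4630 cm⁴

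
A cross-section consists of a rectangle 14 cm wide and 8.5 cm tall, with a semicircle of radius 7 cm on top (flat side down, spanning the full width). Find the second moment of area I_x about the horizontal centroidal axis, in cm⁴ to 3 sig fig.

I_x ≈ 3420 cm⁴

Break the section into simple shapes (no overlaps), measuring from the bottom-left corner of the bounding box.
Rectangular body: 14 × 8.5, A = 119 cm², y = 4.25 cm, Ī = 716.48 cm⁴.
Semicircular cap: semicircle r = 7, A = 76.969 cm², y = 11.471 cm, Ī = 263.53 cm⁴.
Centroid: ȳ = ΣA·y / ΣA = 7.0861 cm.
Transfer each piece to the horizontal centroidal axis using Ī + A·d² with d = y − 7.0861:
  rectangular body: d = -2.8361 cm → contributes +1673.6 cm⁴
  semicircular cap: d = 4.3848 cm → contributes +1743.4 cm⁴
Total I = 3 417 cm⁴.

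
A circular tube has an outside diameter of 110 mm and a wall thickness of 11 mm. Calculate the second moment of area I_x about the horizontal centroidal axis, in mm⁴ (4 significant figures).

Decompose the section into non-overlapping parts with the origin at the bottom-left of its bounding rectangle.
Outer circle: ⌀110, A = 9503.32 mm², y = 55 mm, Ī = 7 186 884 mm⁴.
Bore (subtracted): ⌀88, A = 6082.12 mm², y = 55 mm, Ī = 2 943 748 mm⁴.
By symmetry the centroid is at mid-height, ȳ = 55 mm.
All pieces are centred on the horizontal centroidal axis, so I = ΣĪ (holes subtracted) = 4 243 136 mm⁴.

I_x ≈ 4.243 × 10⁶ mm⁴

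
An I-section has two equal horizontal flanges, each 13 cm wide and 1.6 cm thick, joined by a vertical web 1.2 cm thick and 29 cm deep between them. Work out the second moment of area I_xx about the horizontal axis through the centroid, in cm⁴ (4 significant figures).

Treat the section as a set of non-overlapping primitives; coordinates are from the bounding-box lower-left.
Bottom flange: 13 × 1.6, A = 20.8 cm², y = 0.8 cm, Ī = 4.43733 cm⁴.
Web: 1.2 × 29, A = 34.8 cm², y = 16.1 cm, Ī = 2438.9 cm⁴.
Top flange: 13 × 1.6, A = 20.8 cm², y = 31.4 cm, Ī = 4.43733 cm⁴.
By symmetry the centroid is at mid-height, ȳ = 16.1 cm.
Transfer each piece to the horizontal axis through the centroid using Ī + A·d² with d = y − 16.1:
  bottom flange: d = -15.3 cm → contributes +4873.51 cm⁴
  web: d = 0 cm → contributes +2438.9 cm⁴
  top flange: d = 15.3 cm → contributes +4873.51 cm⁴
Total I = 12185.9 cm⁴.

I_xx ≈ 1.219 × 10⁴ cm⁴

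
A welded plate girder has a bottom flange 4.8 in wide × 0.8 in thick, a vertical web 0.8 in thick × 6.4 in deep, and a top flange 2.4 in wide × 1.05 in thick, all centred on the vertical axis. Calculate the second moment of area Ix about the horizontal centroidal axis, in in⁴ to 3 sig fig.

Ix ≈ 101 in⁴

Break the section into simple shapes (no overlaps), measuring from the bottom-left corner of the bounding box.
Bottom plate: 4.8 × 0.8, A = 3.84 in², y = 0.4 in, Ī = 0.2048 in⁴.
Web plate: 0.8 × 6.4, A = 5.12 in², y = 4 in, Ī = 17.476 in⁴.
Top plate: 2.4 × 1.05, A = 2.52 in², y = 7.725 in, Ī = 0.23153 in⁴.
Centroid: ȳ = ΣA·y / ΣA = 3.6135 in.
Transfer each piece to the horizontal centroidal axis using Ī + A·d² with d = y − 3.6135:
  bottom plate: d = -3.2135 in → contributes +39.859 in⁴
  web plate: d = 0.3865 in → contributes +18.241 in⁴
  top plate: d = 4.1115 in → contributes +42.831 in⁴
Total I = 100.93 in⁴.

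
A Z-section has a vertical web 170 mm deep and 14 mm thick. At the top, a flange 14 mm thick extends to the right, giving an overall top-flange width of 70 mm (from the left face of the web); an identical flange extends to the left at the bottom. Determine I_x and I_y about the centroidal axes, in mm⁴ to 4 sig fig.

I_x ≈ 1.530 × 10⁷ mm⁴, I_y ≈ 2.369 × 10⁶ mm⁴

Break the section into simple shapes (no overlaps), measuring from the bottom-left corner of the bounding box.
Web: 14 × 170, A = 2 380 mm², y = 85 mm, Ī = 5 731 833 mm⁴.
Top flange (beyond web): 56 × 14, A = 784 mm², y = 163 mm, Ī = 12805.3 mm⁴.
Bottom flange (beyond web): 56 × 14, A = 784 mm², y = 7 mm, Ī = 12805.3 mm⁴.
Centroid: ȳ = ΣA·y / ΣA = 85 mm.
Transfer each piece to the centroidal x-axis using Ī + A·d² with d = y − 85:
  web: d = 0 mm → contributes +5 731 833 mm⁴
  top flange (beyond web): d = 78 mm → contributes +4 782 661 mm⁴
  bottom flange (beyond web): d = -78 mm → contributes +4 782 661 mm⁴
Total I = 15 297 156 mm⁴.
For the y-axis: x̄ = 63 mm.
Repeating about the centroidal y-axis gives I_y = 2 369 444 mm⁴.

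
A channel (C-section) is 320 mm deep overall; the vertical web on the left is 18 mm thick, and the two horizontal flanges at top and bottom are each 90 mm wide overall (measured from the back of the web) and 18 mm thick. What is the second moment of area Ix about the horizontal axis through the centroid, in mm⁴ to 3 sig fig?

Ix ≈ 1.08 × 10⁸ mm⁴

Treat the section as a set of non-overlapping primitives; coordinates are from the bounding-box lower-left.
Web: 18 × 320, A = 5 760 mm², y = 160 mm, Ī = 49 152 000 mm⁴.
Top flange (beyond web): 72 × 18, A = 1 296 mm², y = 311 mm, Ī = 34 992 mm⁴.
Bottom flange (beyond web): 72 × 18, A = 1 296 mm², y = 9 mm, Ī = 34 992 mm⁴.
By symmetry the centroid is at mid-height, ȳ = 160 mm.
Transfer each piece to the horizontal axis through the centroid using Ī + A·d² with d = y − 160:
  web: d = 0 mm → contributes +49 152 000 mm⁴
  top flange (beyond web): d = 151 mm → contributes +29 585 088 mm⁴
  bottom flange (beyond web): d = -151 mm → contributes +29 585 088 mm⁴
Total I = 108 322 176 mm⁴.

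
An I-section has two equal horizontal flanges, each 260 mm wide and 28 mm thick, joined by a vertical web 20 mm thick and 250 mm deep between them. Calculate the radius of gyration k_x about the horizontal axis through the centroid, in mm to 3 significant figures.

Break the section into simple shapes (no overlaps), measuring from the bottom-left corner of the bounding box.
Bottom flange: 260 × 28, A = 7 280 mm², y = 14 mm, Ī = 475 627 mm⁴.
Web: 20 × 250, A = 5 000 mm², y = 153 mm, Ī = 26 041 667 mm⁴.
Top flange: 260 × 28, A = 7 280 mm², y = 292 mm, Ī = 475 627 mm⁴.
By symmetry the centroid is at mid-height, ȳ = 153 mm.
Transfer each piece to the horizontal axis through the centroid using Ī + A·d² with d = y − 153:
  bottom flange: d = -139 mm → contributes +141 132 507 mm⁴
  web: d = 0 mm → contributes +26 041 667 mm⁴
  top flange: d = 139 mm → contributes +141 132 507 mm⁴
Total I = 308 306 680 mm⁴.
Radius of gyration: k = √(I/A) = √(308 306 680 / 19 560) = 125.55 mm.

k_x ≈ 126 mm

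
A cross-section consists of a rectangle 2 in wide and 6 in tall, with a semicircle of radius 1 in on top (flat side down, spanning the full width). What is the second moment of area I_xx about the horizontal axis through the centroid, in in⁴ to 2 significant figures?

I_xx ≈ 52 in⁴

Split into non-overlapping primitives; take the origin at the lower-left of the bounding box.
Rectangular body: 2 × 6, A = 12 in², y = 3 in, Ī = 36 in⁴.
Semicircular cap: semicircle r = 1, A = 1.571 in², y = 6.424 in, Ī = 0.1098 in⁴.
Centroid: ȳ = ΣA·y / ΣA = 3.396 in.
Transfer each piece to the horizontal axis through the centroid using Ī + A·d² with d = y − 3.396:
  rectangular body: d = -0.3964 in → contributes +37.89 in⁴
  semicircular cap: d = 3.028 in → contributes +14.51 in⁴
Total I = 52.4 in⁴.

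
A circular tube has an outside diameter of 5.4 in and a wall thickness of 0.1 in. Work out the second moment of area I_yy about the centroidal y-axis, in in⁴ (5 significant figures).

I_yy ≈ 5.8485 in⁴

Break the section into simple shapes (no overlaps), measuring from the bottom-left corner of the bounding box.
Outer circle: ⌀5.4, A = 22.90221 in², x = 2.7 in, Ī = 41.73928 in⁴.
Bore (subtracted): ⌀5.2, A = 21.23717 in², x = 2.7 in, Ī = 35.89081 in⁴.
By symmetry the centroid is at mid-width, x̄ = 2.7 in.
All pieces are centred on the centroidal y-axis, so I = ΣĪ (holes subtracted) = 5.848467 in⁴.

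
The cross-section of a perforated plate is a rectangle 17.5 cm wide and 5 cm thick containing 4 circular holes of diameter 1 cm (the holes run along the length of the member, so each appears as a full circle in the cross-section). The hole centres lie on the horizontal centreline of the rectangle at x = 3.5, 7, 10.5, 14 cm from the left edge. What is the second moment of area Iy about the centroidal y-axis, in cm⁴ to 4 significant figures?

Iy ≈ 2185 cm⁴

Split into non-overlapping primitives; take the origin at the lower-left of the bounding box.
Plate: 17.5 × 5, A = 87.5 cm², x = 8.75 cm, Ī = 2233.07 cm⁴.
Hole 1 (subtracted): ⌀1, A = 0.785398 cm², x = 3.5 cm, Ī = 0.0490874 cm⁴.
Hole 2 (subtracted): ⌀1, A = 0.785398 cm², x = 7 cm, Ī = 0.0490874 cm⁴.
Hole 3 (subtracted): ⌀1, A = 0.785398 cm², x = 10.5 cm, Ī = 0.0490874 cm⁴.
Hole 4 (subtracted): ⌀1, A = 0.785398 cm², x = 14 cm, Ī = 0.0490874 cm⁴.
By symmetry the centroid is at mid-width, x̄ = 8.75 cm.
Transfer each piece to the centroidal y-axis using Ī + A·d² with d = x − 8.75:
  plate: d = 0 cm → contributes +2233.07 cm⁴
  hole 1: d = -5.25 cm → contributes −21.6966 cm⁴
  hole 2: d = -1.75 cm → contributes −2.45437 cm⁴
  hole 3: d = 1.75 cm → contributes −2.45437 cm⁴
  hole 4: d = 5.25 cm → contributes −21.6966 cm⁴
Total I = 2184.77 cm⁴.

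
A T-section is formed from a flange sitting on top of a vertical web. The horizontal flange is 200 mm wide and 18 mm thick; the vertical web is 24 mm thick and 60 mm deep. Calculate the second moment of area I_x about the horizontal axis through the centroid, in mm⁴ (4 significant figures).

Treat the section as a set of non-overlapping primitives; coordinates are from the bounding-box lower-left.
Flange: 200 × 18, A = 3 600 mm², y = 69 mm, Ī = 97 200 mm⁴.
Web: 24 × 60, A = 1 440 mm², y = 30 mm, Ī = 432 000 mm⁴.
Centroid: ȳ = ΣA·y / ΣA = 57.8571 mm.
Transfer each piece to the horizontal axis through the centroid using Ī + A·d² with d = y − 57.8571:
  flange: d = 11.1429 mm → contributes +544 188 mm⁴
  web: d = -27.8571 mm → contributes +1 549 469 mm⁴
Total I = 2 093 657 mm⁴.

I_x ≈ 2.094 × 10⁶ mm⁴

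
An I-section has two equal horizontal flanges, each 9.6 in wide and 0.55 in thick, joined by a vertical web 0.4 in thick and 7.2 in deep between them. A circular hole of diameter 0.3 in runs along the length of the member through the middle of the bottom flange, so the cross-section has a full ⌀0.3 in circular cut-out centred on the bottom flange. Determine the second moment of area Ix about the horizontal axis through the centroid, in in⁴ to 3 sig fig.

Split into non-overlapping primitives; take the origin at the lower-left of the bounding box.
Bottom flange: 9.6 × 0.55, A = 5.28 in², y = 0.275 in, Ī = 0.1331 in⁴.
Web: 0.4 × 7.2, A = 2.88 in², y = 4.15 in, Ī = 12.442 in⁴.
Top flange: 9.6 × 0.55, A = 5.28 in², y = 8.025 in, Ī = 0.1331 in⁴.
Hole (subtracted): ⌀0.3, A = 0.070686 in², y = 0.275 in, Ī = 0.00039761 in⁴.
Centroid: ȳ = ΣA·y / ΣA = 4.1705 in.
Transfer each piece to the horizontal axis through the centroid using Ī + A·d² with d = y − 4.1705:
  bottom flange: d = -3.8955 in → contributes +80.256 in⁴
  web: d = -0.020488 in → contributes +12.443 in⁴
  top flange: d = 3.8545 in → contributes +78.579 in⁴
  hole: d = -3.8955 in → contributes −1.073 in⁴
Total I = 170.21 in⁴.

Ix ≈ 170 in⁴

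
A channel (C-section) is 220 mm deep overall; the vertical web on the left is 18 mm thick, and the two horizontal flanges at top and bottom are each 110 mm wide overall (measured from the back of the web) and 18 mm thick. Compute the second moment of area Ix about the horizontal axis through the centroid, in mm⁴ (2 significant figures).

Ix ≈ 5.0 × 10⁷ mm⁴

Split into non-overlapping primitives; take the origin at the lower-left of the bounding box.
Web: 18 × 220, A = 3 960 mm², y = 110 mm, Ī = 15 972 000 mm⁴.
Top flange (beyond web): 92 × 18, A = 1 656 mm², y = 211 mm, Ī = 44 712 mm⁴.
Bottom flange (beyond web): 92 × 18, A = 1 656 mm², y = 9 mm, Ī = 44 712 mm⁴.
By symmetry the centroid is at mid-height, ȳ = 110 mm.
Transfer each piece to the horizontal axis through the centroid using Ī + A·d² with d = y − 110:
  web: d = 0 mm → contributes +15 972 000 mm⁴
  top flange (beyond web): d = 101 mm → contributes +16 937 568 mm⁴
  bottom flange (beyond web): d = -101 mm → contributes +16 937 568 mm⁴
Total I = 49 847 136 mm⁴.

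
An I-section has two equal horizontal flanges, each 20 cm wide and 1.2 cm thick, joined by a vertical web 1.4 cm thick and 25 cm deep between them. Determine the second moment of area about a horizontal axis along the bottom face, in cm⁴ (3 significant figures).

Split into non-overlapping primitives; take the origin at the lower-left of the bounding box.
Bottom flange: 20 × 1.2, A = 24 cm², y = 0.6 cm, Ī = 2.88 cm⁴.
Web: 1.4 × 25, A = 35 cm², y = 13.7 cm, Ī = 1822.9 cm⁴.
Top flange: 20 × 1.2, A = 24 cm², y = 26.8 cm, Ī = 2.88 cm⁴.
Transfer each piece to the bottom edge using Ī + A·d² with d = y − 0:
  bottom flange: d = 0.6 cm → contributes +11.52 cm⁴
  web: d = 13.7 cm → contributes +8392.1 cm⁴
  top flange: d = 26.8 cm → contributes +17 241 cm⁴
Total I = 25 644 cm⁴.

I_base ≈ 2.56 × 10⁴ cm⁴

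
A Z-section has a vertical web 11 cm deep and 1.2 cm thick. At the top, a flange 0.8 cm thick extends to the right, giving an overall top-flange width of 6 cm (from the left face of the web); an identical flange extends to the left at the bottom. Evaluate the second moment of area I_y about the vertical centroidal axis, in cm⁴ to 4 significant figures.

I_y ≈ 85.45 cm⁴

Split into non-overlapping primitives; take the origin at the lower-left of the bounding box.
Web: 1.2 × 11, A = 13.2 cm², x = 5.4 cm, Ī = 1.584 cm⁴.
Top flange (beyond web): 4.8 × 0.8, A = 3.84 cm², x = 8.4 cm, Ī = 7.3728 cm⁴.
Bottom flange (beyond web): 4.8 × 0.8, A = 3.84 cm², x = 2.4 cm, Ī = 7.3728 cm⁴.
Centroid: x̄ = ΣA·x / ΣA = 5.4 cm.
Transfer each piece to the vertical centroidal axis using Ī + A·d² with d = x − 5.4:
  web: d = 0 cm → contributes +1.584 cm⁴
  top flange (beyond web): d = 3 cm → contributes +41.9328 cm⁴
  bottom flange (beyond web): d = -3 cm → contributes +41.9328 cm⁴
Total I = 85.4496 cm⁴.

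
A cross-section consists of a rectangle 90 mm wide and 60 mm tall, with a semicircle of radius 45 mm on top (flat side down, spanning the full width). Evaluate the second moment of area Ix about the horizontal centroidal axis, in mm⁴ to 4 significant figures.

Treat the section as a set of non-overlapping primitives; coordinates are from the bounding-box lower-left.
Rectangular body: 90 × 60, A = 5 400 mm², y = 30 mm, Ī = 1 620 000 mm⁴.
Semicircular cap: semicircle r = 45, A = 3180.86 mm², y = 79.0986 mm, Ī = 450 072 mm⁴.
Centroid: ȳ = ΣA·y / ΣA = 48.2005 mm.
Transfer each piece to the horizontal centroidal axis using Ī + A·d² with d = y − 48.2005:
  rectangular body: d = -18.2005 mm → contributes +3 408 792 mm⁴
  semicircular cap: d = 30.8981 mm → contributes +3 486 819 mm⁴
Total I = 6 895 611 mm⁴.

Ix ≈ 6.896 × 10⁶ mm⁴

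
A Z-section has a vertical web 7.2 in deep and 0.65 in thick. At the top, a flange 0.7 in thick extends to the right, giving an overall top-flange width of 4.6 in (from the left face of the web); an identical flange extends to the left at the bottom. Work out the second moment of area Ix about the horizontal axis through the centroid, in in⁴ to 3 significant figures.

Ix ≈ 78.9 in⁴

Decompose the section into non-overlapping parts with the origin at the bottom-left of its bounding rectangle.
Web: 0.65 × 7.2, A = 4.68 in², y = 3.6 in, Ī = 20.218 in⁴.
Top flange (beyond web): 3.95 × 0.7, A = 2.765 in², y = 6.85 in, Ī = 0.1129 in⁴.
Bottom flange (beyond web): 3.95 × 0.7, A = 2.765 in², y = 0.35 in, Ī = 0.1129 in⁴.
Centroid: ȳ = ΣA·y / ΣA = 3.6 in.
Transfer each piece to the horizontal axis through the centroid using Ī + A·d² with d = y − 3.6:
  web: d = 0 in → contributes +20.218 in⁴
  top flange (beyond web): d = 3.25 in → contributes +29.318 in⁴
  bottom flange (beyond web): d = -3.25 in → contributes +29.318 in⁴
Total I = 78.854 in⁴.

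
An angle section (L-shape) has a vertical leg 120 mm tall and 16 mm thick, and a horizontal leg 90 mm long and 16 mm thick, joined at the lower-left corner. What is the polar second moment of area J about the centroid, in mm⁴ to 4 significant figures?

J ≈ 6.374 × 10⁶ mm⁴

Break the section into simple shapes (no overlaps), measuring from the bottom-left corner of the bounding box.
Vertical leg: 16 × 120, A = 1 920 mm², y = 60 mm, Ī = 2 304 000 mm⁴.
Horizontal leg (remainder): 74 × 16, A = 1 184 mm², y = 8 mm, Ī = 25258.7 mm⁴.
Centroid: ȳ = ΣA·y / ΣA = 40.1649 mm.
Transfer each piece to the centroidal x-axis using Ī + A·d² with d = y − 40.1649:
  vertical leg: d = 19.8351 mm → contributes +3 059 384 mm⁴
  horizontal leg (remainder): d = -32.1649 mm → contributes +1 250 206 mm⁴
Total I = 4 309 590 mm⁴.
For the y-axis: x̄ = 25.1649 mm.
Repeating about the centroidal y-axis gives I_y = 2 064 310 mm⁴.
Polar second moment: J = I_x + I_y = 6 373 900 mm⁴.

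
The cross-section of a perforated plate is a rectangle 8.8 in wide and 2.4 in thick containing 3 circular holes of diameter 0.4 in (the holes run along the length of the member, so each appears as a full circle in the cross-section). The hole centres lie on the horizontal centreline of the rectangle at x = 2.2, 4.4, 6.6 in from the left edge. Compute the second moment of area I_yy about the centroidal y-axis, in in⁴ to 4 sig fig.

I_yy ≈ 135.1 in⁴

Treat the section as a set of non-overlapping primitives; coordinates are from the bounding-box lower-left.
Plate: 8.8 × 2.4, A = 21.12 in², x = 4.4 in, Ī = 136.294 in⁴.
Hole 1 (subtracted): ⌀0.4, A = 0.125664 in², x = 2.2 in, Ī = 0.00125664 in⁴.
Hole 2 (subtracted): ⌀0.4, A = 0.125664 in², x = 4.4 in, Ī = 0.00125664 in⁴.
Hole 3 (subtracted): ⌀0.4, A = 0.125664 in², x = 6.6 in, Ī = 0.00125664 in⁴.
By symmetry the centroid is at mid-width, x̄ = 4.4 in.
Transfer each piece to the centroidal y-axis using Ī + A·d² with d = x − 4.4:
  plate: d = 0 in → contributes +136.294 in⁴
  hole 1: d = -2.2 in → contributes −0.609469 in⁴
  hole 2: d = 0 in → contributes −0.00125664 in⁴
  hole 3: d = 2.2 in → contributes −0.609469 in⁴
Total I = 135.074 in⁴.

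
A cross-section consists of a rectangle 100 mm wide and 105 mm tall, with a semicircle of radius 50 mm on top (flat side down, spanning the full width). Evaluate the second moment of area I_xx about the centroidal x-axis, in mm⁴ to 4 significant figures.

Treat the section as a set of non-overlapping primitives; coordinates are from the bounding-box lower-left.
Rectangular body: 100 × 105, A = 10 500 mm², y = 52.5 mm, Ī = 9 646 875 mm⁴.
Semicircular cap: semicircle r = 50, A = 3926.99 mm², y = 126.221 mm, Ī = 685 981 mm⁴.
Centroid: ȳ = ΣA·y / ΣA = 72.5666 mm.
Transfer each piece to the centroidal x-axis using Ī + A·d² with d = y − 72.5666:
  rectangular body: d = -20.0666 mm → contributes +13 874 885 mm⁴
  semicircular cap: d = 53.6541 mm → contributes +11 990 846 mm⁴
Total I = 25 865 731 mm⁴.

I_xx ≈ 2.587 × 10⁷ mm⁴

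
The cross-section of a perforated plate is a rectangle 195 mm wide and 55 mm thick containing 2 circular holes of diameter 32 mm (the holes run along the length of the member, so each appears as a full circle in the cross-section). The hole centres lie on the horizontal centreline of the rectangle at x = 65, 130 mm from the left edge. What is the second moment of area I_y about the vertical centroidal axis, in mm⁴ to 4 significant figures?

Break the section into simple shapes (no overlaps), measuring from the bottom-left corner of the bounding box.
Plate: 195 × 55, A = 10 725 mm², x = 97.5 mm, Ī = 33 984 844 mm⁴.
Hole 1 (subtracted): ⌀32, A = 804.248 mm², x = 65 mm, Ī = 51471.9 mm⁴.
Hole 2 (subtracted): ⌀32, A = 804.248 mm², x = 130 mm, Ī = 51471.9 mm⁴.
By symmetry the centroid is at mid-width, x̄ = 97.5 mm.
Transfer each piece to the vertical centroidal axis using Ī + A·d² with d = x − 97.5:
  plate: d = 0 mm → contributes +33 984 844 mm⁴
  hole 1: d = -32.5 mm → contributes −900 959 mm⁴
  hole 2: d = 32.5 mm → contributes −900 959 mm⁴
Total I = 32 182 927 mm⁴.

I_y ≈ 3.218 × 10⁷ mm⁴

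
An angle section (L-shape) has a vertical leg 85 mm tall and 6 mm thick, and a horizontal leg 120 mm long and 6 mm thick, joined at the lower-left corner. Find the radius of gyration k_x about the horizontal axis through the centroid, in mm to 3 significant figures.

k_x ≈ 25.3 mm

Split into non-overlapping primitives; take the origin at the lower-left of the bounding box.
Vertical leg: 6 × 85, A = 510 mm², y = 42.5 mm, Ī = 307 063 mm⁴.
Horizontal leg (remainder): 114 × 6, A = 684 mm², y = 3 mm, Ī = 2 052 mm⁴.
Centroid: ȳ = ΣA·y / ΣA = 19.872 mm.
Transfer each piece to the horizontal axis through the centroid using Ī + A·d² with d = y − 19.872:
  vertical leg: d = 22.628 mm → contributes +568 199 mm⁴
  horizontal leg (remainder): d = -16.872 mm → contributes +196 759 mm⁴
Total I = 764 958 mm⁴.
Radius of gyration: k = √(I/A) = √(764 958 / 1 194) = 25.311 mm.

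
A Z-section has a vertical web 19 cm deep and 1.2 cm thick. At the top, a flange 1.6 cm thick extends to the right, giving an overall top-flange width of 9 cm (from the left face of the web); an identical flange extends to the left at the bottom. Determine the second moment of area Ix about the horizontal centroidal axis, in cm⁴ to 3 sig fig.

Treat the section as a set of non-overlapping primitives; coordinates are from the bounding-box lower-left.
Web: 1.2 × 19, A = 22.8 cm², y = 9.5 cm, Ī = 685.9 cm⁴.
Top flange (beyond web): 7.8 × 1.6, A = 12.48 cm², y = 18.2 cm, Ī = 2.6624 cm⁴.
Bottom flange (beyond web): 7.8 × 1.6, A = 12.48 cm², y = 0.8 cm, Ī = 2.6624 cm⁴.
Centroid: ȳ = ΣA·y / ΣA = 9.5 cm.
Transfer each piece to the horizontal centroidal axis using Ī + A·d² with d = y − 9.5:
  web: d = 0 cm → contributes +685.9 cm⁴
  top flange (beyond web): d = 8.7 cm → contributes +947.27 cm⁴
  bottom flange (beyond web): d = -8.7 cm → contributes +947.27 cm⁴
Total I = 2580.4 cm⁴.

Ix ≈ 2580 cm⁴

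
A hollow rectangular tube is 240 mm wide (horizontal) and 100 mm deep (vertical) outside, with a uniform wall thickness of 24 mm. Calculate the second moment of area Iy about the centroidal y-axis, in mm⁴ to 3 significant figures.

Iy ≈ 8.45 × 10⁷ mm⁴

Break the section into simple shapes (no overlaps), measuring from the bottom-left corner of the bounding box.
Outer rectangle: 240 × 100, A = 24 000 mm², x = 120 mm, Ī = 115 200 000 mm⁴.
Inner void (subtracted): 192 × 52, A = 9 984 mm², x = 120 mm, Ī = 30 670 848 mm⁴.
By symmetry the centroid is at mid-width, x̄ = 120 mm.
All pieces are centred on the centroidal y-axis, so I = ΣĪ (holes subtracted) = 84 529 152 mm⁴.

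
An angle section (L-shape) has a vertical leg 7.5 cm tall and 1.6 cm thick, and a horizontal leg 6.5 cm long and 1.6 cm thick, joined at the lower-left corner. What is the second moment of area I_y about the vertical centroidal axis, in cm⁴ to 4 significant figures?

I_y ≈ 68.33 cm⁴

Decompose the section into non-overlapping parts with the origin at the bottom-left of its bounding rectangle.
Vertical leg: 1.6 × 7.5, A = 12 cm², x = 0.8 cm, Ī = 2.56 cm⁴.
Horizontal leg (remainder): 4.9 × 1.6, A = 7.84 cm², x = 4.05 cm, Ī = 15.6865 cm⁴.
Centroid: x̄ = ΣA·x / ΣA = 2.08427 cm.
Transfer each piece to the vertical centroidal axis using Ī + A·d² with d = x − 2.08427:
  vertical leg: d = -1.28427 cm → contributes +22.3523 cm⁴
  horizontal leg (remainder): d = 1.96573 cm → contributes +45.9809 cm⁴
Total I = 68.3332 cm⁴.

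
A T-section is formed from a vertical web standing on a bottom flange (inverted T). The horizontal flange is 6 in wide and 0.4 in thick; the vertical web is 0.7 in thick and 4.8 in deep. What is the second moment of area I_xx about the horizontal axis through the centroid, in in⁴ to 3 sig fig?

Treat the section as a set of non-overlapping primitives; coordinates are from the bounding-box lower-left.
Flange: 6 × 0.4, A = 2.4 in², y = 0.2 in, Ī = 0.032 in⁴.
Web: 0.7 × 4.8, A = 3.36 in², y = 2.8 in, Ī = 6.4512 in⁴.
Centroid: ȳ = ΣA·y / ΣA = 1.7167 in.
Transfer each piece to the horizontal axis through the centroid using Ī + A·d² with d = y − 1.7167:
  flange: d = -1.5167 in → contributes +5.5527 in⁴
  web: d = 1.0833 in → contributes +10.395 in⁴
Total I = 15.947 in⁴.

I_xx ≈ 15.9 in⁴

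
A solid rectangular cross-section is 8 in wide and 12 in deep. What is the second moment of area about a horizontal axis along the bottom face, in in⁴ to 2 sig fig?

The section: 8 × 12, A = 96 in², y = 6 in, Ī = 1 152 in⁴.
Transfer it to the base of the section using Ī + A·d² with d = y − 0:
  the section: d = 6 in → contributes +4 608 in⁴
Total I = 4 608 in⁴.

I_base ≈ 4600 in⁴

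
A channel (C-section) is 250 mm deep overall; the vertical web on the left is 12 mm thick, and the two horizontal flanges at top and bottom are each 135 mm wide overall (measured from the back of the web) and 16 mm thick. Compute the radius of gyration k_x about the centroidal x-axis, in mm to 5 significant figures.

k_x ≈ 100.16 mm

Decompose the section into non-overlapping parts with the origin at the bottom-left of its bounding rectangle.
Web: 12 × 250, A = 3 000 mm², y = 125 mm, Ī = 15 625 000 mm⁴.
Top flange (beyond web): 123 × 16, A = 1 968 mm², y = 242 mm, Ī = 41 984 mm⁴.
Bottom flange (beyond web): 123 × 16, A = 1 968 mm², y = 8 mm, Ī = 41 984 mm⁴.
By symmetry the centroid is at mid-height, ȳ = 125 mm.
Transfer each piece to the centroidal x-axis using Ī + A·d² with d = y − 125:
  web: d = 0 mm → contributes +15 625 000 mm⁴
  top flange (beyond web): d = 117 mm → contributes +26 981 936 mm⁴
  bottom flange (beyond web): d = -117 mm → contributes +26 981 936 mm⁴
Total I = 69 588 872 mm⁴.
Radius of gyration: k = √(I/A) = √(69 588 872 / 6 936) = 100.1649 mm.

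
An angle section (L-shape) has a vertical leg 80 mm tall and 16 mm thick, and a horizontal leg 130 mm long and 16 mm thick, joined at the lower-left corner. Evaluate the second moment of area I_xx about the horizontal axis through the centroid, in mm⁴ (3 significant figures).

Break the section into simple shapes (no overlaps), measuring from the bottom-left corner of the bounding box.
Vertical leg: 16 × 80, A = 1 280 mm², y = 40 mm, Ī = 682 667 mm⁴.
Horizontal leg (remainder): 114 × 16, A = 1 824 mm², y = 8 mm, Ī = 38 912 mm⁴.
Centroid: ȳ = ΣA·y / ΣA = 21.196 mm.
Transfer each piece to the horizontal axis through the centroid using Ī + A·d² with d = y − 21.196:
  vertical leg: d = 18.804 mm → contributes +1 135 268 mm⁴
  horizontal leg (remainder): d = -13.196 mm → contributes +356 527 mm⁴
Total I = 1 491 796 mm⁴.

I_xx ≈ 1.49 × 10⁶ mm⁴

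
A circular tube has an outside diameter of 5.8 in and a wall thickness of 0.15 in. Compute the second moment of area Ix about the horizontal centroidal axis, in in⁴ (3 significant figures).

Break the section into simple shapes (no overlaps), measuring from the bottom-left corner of the bounding box.
Outer circle: ⌀5.8, A = 26.421 in², y = 2.9 in, Ī = 55.55 in⁴.
Bore (subtracted): ⌀5.5, A = 23.758 in², y = 2.9 in, Ī = 44.918 in⁴.
By symmetry the centroid is at mid-height, ȳ = 2.9 in.
All pieces are centred on the horizontal centroidal axis, so I = ΣĪ (holes subtracted) = 10.632 in⁴.

Ix ≈ 10.6 in⁴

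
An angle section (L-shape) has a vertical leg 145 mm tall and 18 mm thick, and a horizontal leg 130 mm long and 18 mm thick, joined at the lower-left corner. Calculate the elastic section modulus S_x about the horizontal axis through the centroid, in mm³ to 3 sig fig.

Decompose the section into non-overlapping parts with the origin at the bottom-left of its bounding rectangle.
Vertical leg: 18 × 145, A = 2 610 mm², y = 72.5 mm, Ī = 4 572 938 mm⁴.
Horizontal leg (remainder): 112 × 18, A = 2 016 mm², y = 9 mm, Ī = 54 432 mm⁴.
Centroid: ȳ = ΣA·y / ΣA = 44.827 mm.
Transfer each piece to the horizontal axis through the centroid using Ī + A·d² with d = y − 44.827:
  vertical leg: d = 27.673 mm → contributes +6 571 684 mm⁴
  horizontal leg (remainder): d = -35.827 mm → contributes +2 642 095 mm⁴
Total I = 9 213 779 mm⁴.
Extreme fibre distance c = 100.17 mm; S = I/c = 91 979 mm³.

S_x ≈ 9.20 × 10⁴ mm³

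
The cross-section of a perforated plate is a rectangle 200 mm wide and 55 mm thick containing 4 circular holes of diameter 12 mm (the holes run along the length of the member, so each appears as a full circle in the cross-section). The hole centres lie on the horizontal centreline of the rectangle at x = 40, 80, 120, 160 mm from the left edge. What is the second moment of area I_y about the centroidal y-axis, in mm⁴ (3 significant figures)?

I_y ≈ 3.58 × 10⁷ mm⁴

Decompose the section into non-overlapping parts with the origin at the bottom-left of its bounding rectangle.
Plate: 200 × 55, A = 11 000 mm², x = 100 mm, Ī = 36 666 667 mm⁴.
Hole 1 (subtracted): ⌀12, A = 113.1 mm², x = 40 mm, Ī = 1017.9 mm⁴.
Hole 2 (subtracted): ⌀12, A = 113.1 mm², x = 80 mm, Ī = 1017.9 mm⁴.
Hole 3 (subtracted): ⌀12, A = 113.1 mm², x = 120 mm, Ī = 1017.9 mm⁴.
Hole 4 (subtracted): ⌀12, A = 113.1 mm², x = 160 mm, Ī = 1017.9 mm⁴.
By symmetry the centroid is at mid-width, x̄ = 100 mm.
Transfer each piece to the centroidal y-axis using Ī + A·d² with d = x − 100:
  plate: d = 0 mm → contributes +36 666 667 mm⁴
  hole 1: d = -60 mm → contributes −408 168 mm⁴
  hole 2: d = -20 mm → contributes −46 257 mm⁴
  hole 3: d = 20 mm → contributes −46 257 mm⁴
  hole 4: d = 60 mm → contributes −408 168 mm⁴
Total I = 35 757 816 mm⁴.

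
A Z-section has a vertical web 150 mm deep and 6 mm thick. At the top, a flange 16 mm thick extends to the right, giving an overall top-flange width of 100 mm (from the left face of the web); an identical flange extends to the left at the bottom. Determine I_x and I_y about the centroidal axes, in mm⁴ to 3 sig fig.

Split into non-overlapping primitives; take the origin at the lower-left of the bounding box.
Web: 6 × 150, A = 900 mm², y = 75 mm, Ī = 1 687 500 mm⁴.
Top flange (beyond web): 94 × 16, A = 1 504 mm², y = 142 mm, Ī = 32 085 mm⁴.
Bottom flange (beyond web): 94 × 16, A = 1 504 mm², y = 8 mm, Ī = 32 085 mm⁴.
Centroid: ȳ = ΣA·y / ΣA = 75 mm.
Transfer each piece to the centroidal x-axis using Ī + A·d² with d = y − 75:
  web: d = 0 mm → contributes +1 687 500 mm⁴
  top flange (beyond web): d = 67 mm → contributes +6 783 541 mm⁴
  bottom flange (beyond web): d = -67 mm → contributes +6 783 541 mm⁴
Total I = 15 254 583 mm⁴.
For the y-axis: x̄ = 97 mm.
Repeating about the centroidal y-axis gives I_y = 9 737 591 mm⁴.

I_x ≈ 1.53 × 10⁷ mm⁴, I_y ≈ 9.74 × 10⁶ mm⁴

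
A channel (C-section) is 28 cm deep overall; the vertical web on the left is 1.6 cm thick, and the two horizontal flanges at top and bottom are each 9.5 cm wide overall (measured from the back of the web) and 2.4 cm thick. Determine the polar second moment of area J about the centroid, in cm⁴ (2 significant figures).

Split into non-overlapping primitives; take the origin at the lower-left of the bounding box.
Web: 1.6 × 28, A = 44.8 cm², y = 14 cm, Ī = 2 927 cm⁴.
Top flange (beyond web): 7.9 × 2.4, A = 18.96 cm², y = 26.8 cm, Ī = 9.101 cm⁴.
Bottom flange (beyond web): 7.9 × 2.4, A = 18.96 cm², y = 1.2 cm, Ī = 9.101 cm⁴.
By symmetry the centroid is at mid-height, ȳ = 14 cm.
Transfer each piece to the centroidal x-axis using Ī + A·d² with d = y − 14:
  web: d = 0 cm → contributes +2 927 cm⁴
  top flange (beyond web): d = 12.8 cm → contributes +3 116 cm⁴
  bottom flange (beyond web): d = -12.8 cm → contributes +3 116 cm⁴
Total I = 9 158 cm⁴.
For the y-axis: x̄ = 2.977 cm.
Repeating about the centroidal y-axis gives I_y = 670.1 cm⁴.
Polar second moment: J = I_x + I_y = 9 828 cm⁴.

J ≈ 9800 cm⁴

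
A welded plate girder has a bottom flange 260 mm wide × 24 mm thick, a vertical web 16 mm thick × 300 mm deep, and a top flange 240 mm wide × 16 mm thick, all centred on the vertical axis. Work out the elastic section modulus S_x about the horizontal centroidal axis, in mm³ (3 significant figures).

S_x ≈ 1.48 × 10⁶ mm³

Break the section into simple shapes (no overlaps), measuring from the bottom-left corner of the bounding box.
Bottom plate: 260 × 24, A = 6 240 mm², y = 12 mm, Ī = 299 520 mm⁴.
Web plate: 16 × 300, A = 4 800 mm², y = 174 mm, Ī = 36 000 000 mm⁴.
Top plate: 240 × 16, A = 3 840 mm², y = 332 mm, Ī = 81 920 mm⁴.
Centroid: ȳ = ΣA·y / ΣA = 146.84 mm.
Transfer each piece to the horizontal centroidal axis using Ī + A·d² with d = y − 146.84:
  bottom plate: d = -134.84 mm → contributes +113 751 940 mm⁴
  web plate: d = 27.161 mm → contributes +39 541 131 mm⁴
  top plate: d = 185.16 mm → contributes +131 735 181 mm⁴
Total I = 285 028 253 mm⁴.
Extreme fibre distance c = 193.16 mm; S = I/c = 1 475 597 mm³.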